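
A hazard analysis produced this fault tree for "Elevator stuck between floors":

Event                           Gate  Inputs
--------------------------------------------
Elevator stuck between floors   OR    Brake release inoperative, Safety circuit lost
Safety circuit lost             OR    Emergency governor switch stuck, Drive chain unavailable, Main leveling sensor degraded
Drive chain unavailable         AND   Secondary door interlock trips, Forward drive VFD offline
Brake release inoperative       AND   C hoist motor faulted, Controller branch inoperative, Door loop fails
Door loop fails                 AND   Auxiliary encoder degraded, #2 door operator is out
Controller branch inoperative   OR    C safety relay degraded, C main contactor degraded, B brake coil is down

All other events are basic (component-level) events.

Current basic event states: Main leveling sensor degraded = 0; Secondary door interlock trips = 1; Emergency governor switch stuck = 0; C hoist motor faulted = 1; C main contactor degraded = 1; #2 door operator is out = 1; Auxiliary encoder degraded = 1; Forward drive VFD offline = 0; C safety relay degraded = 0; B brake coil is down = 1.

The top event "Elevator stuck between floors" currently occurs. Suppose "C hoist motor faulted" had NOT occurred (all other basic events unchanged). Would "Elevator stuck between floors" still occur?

No

Counterfactual: set "C hoist motor faulted" to not occurred.
Controller branch inoperative [OR]: C safety relay degraded=not, C main contactor degraded=occurs, B brake coil is down=occurs → at least one input occurs → occurs.
Door loop fails [AND]: Auxiliary encoder degraded=occurs, #2 door operator is out=occurs → all inputs occur → occurs.
Brake release inoperative [AND]: C hoist motor faulted=not, Controller branch inoperative=occurs, Door loop fails=occurs → not all inputs occur → does not occur.
Drive chain unavailable [AND]: Secondary door interlock trips=occurs, Forward drive VFD offline=not → not all inputs occur → does not occur.
Safety circuit lost [OR]: Emergency governor switch stuck=not, Drive chain unavailable=not, Main leveling sensor degraded=not → no input occurs → does not occur.
Elevator stuck between floors [OR]: Brake release inoperative=not, Safety circuit lost=not → no input occurs → does not occur.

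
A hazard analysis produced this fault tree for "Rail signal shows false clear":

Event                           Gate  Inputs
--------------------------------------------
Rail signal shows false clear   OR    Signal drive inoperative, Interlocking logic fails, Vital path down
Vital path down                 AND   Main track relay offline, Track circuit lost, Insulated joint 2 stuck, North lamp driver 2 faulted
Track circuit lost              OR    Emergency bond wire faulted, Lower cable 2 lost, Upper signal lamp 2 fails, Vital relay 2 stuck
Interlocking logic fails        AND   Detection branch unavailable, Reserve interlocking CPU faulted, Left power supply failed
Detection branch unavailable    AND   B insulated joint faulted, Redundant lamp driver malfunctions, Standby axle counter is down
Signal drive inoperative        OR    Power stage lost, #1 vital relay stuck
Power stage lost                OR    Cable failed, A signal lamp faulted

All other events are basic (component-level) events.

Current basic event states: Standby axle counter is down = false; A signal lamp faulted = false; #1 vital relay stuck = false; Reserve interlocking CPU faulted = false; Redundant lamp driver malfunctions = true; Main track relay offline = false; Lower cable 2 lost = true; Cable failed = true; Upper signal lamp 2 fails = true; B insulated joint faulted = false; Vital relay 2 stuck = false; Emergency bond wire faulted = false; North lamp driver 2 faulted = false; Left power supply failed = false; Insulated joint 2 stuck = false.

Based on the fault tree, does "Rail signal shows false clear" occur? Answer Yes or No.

Power stage lost [OR]: Cable failed=occurs, A signal lamp faulted=not → at least one input occurs → occurs.
Signal drive inoperative [OR]: Power stage lost=occurs, #1 vital relay stuck=not → at least one input occurs → occurs.
Detection branch unavailable [AND]: B insulated joint faulted=not, Redundant lamp driver malfunctions=occurs, Standby axle counter is down=not → not all inputs occur → does not occur.
Interlocking logic fails [AND]: Detection branch unavailable=not, Reserve interlocking CPU faulted=not, Left power supply failed=not → not all inputs occur → does not occur.
Track circuit lost [OR]: Emergency bond wire faulted=not, Lower cable 2 lost=occurs, Upper signal lamp 2 fails=occurs, Vital relay 2 stuck=not → at least one input occurs → occurs.
Vital path down [AND]: Main track relay offline=not, Track circuit lost=occurs, Insulated joint 2 stuck=not, North lamp driver 2 faulted=not → not all inputs occur → does not occur.
Rail signal shows false clear [OR]: Signal drive inoperative=occurs, Interlocking logic fails=not, Vital path down=not → at least one input occurs → occurs.

Yes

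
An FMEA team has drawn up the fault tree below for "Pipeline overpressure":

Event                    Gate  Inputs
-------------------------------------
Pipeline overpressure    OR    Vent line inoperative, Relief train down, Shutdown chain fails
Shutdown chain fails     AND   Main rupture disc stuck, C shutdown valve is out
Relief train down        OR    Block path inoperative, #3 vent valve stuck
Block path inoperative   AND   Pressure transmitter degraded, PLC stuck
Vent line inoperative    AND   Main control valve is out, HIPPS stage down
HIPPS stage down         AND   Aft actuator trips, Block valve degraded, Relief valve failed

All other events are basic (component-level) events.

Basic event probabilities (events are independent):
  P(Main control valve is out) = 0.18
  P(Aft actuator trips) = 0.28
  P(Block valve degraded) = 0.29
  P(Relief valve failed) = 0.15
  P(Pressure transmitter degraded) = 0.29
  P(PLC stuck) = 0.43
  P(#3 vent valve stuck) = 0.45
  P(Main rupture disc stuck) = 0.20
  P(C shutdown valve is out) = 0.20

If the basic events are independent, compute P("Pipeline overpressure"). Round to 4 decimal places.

0.5389

P(HIPPS stage down) [AND] = 0.28 × 0.29 × 0.15 = 0.012180
P(Vent line inoperative) [AND] = 0.18 × 0.012180 = 0.002192
P(Block path inoperative) [AND] = 0.29 × 0.43 = 0.124700
P(Relief train down) [OR] = 1 − (1−0.124700) × (1−0.45) = 0.518585
P(Shutdown chain fails) [AND] = 0.20 × 0.20 = 0.040000
P(Pipeline overpressure) [OR] = 1 − (1−0.002192) × (1−0.518585) × (1−0.040000) = 0.538855
Rounded to 4 decimal places: P(Pipeline overpressure) ≈ 0.5389.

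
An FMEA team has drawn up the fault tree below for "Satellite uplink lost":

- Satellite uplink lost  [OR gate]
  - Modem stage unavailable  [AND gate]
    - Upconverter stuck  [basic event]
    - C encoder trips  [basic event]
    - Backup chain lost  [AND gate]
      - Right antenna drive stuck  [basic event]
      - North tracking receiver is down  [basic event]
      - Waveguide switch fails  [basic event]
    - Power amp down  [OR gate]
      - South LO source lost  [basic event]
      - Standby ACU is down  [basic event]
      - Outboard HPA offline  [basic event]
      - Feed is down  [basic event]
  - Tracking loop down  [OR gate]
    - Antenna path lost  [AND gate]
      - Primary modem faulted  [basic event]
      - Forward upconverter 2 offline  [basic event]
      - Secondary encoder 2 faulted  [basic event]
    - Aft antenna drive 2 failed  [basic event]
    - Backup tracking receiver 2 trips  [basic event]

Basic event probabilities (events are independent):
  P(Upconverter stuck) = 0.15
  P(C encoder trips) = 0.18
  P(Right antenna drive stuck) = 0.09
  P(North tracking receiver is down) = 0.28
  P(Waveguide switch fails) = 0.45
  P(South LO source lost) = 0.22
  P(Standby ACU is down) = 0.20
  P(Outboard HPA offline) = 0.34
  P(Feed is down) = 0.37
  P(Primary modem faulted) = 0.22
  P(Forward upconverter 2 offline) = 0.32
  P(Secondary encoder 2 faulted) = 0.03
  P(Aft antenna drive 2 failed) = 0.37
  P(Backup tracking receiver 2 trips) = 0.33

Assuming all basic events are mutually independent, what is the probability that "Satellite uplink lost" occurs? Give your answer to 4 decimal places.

P(Backup chain lost) [AND] = 0.09 × 0.28 × 0.45 = 0.011340
P(Power amp down) [OR] = 1 − (1−0.22) × (1−0.20) × (1−0.34) × (1−0.37) = 0.740541
P(Modem stage unavailable) [AND] = 0.15 × 0.18 × 0.011340 × 0.740541 = 0.000227
P(Antenna path lost) [AND] = 0.22 × 0.32 × 0.03 = 0.002112
P(Tracking loop down) [OR] = 1 − (1−0.002112) × (1−0.37) × (1−0.33) = 0.578791
P(Satellite uplink lost) [OR] = 1 − (1−0.000227) × (1−0.578791) = 0.578887
Rounded to 4 decimal places: P(Satellite uplink lost) ≈ 0.5789.

0.5789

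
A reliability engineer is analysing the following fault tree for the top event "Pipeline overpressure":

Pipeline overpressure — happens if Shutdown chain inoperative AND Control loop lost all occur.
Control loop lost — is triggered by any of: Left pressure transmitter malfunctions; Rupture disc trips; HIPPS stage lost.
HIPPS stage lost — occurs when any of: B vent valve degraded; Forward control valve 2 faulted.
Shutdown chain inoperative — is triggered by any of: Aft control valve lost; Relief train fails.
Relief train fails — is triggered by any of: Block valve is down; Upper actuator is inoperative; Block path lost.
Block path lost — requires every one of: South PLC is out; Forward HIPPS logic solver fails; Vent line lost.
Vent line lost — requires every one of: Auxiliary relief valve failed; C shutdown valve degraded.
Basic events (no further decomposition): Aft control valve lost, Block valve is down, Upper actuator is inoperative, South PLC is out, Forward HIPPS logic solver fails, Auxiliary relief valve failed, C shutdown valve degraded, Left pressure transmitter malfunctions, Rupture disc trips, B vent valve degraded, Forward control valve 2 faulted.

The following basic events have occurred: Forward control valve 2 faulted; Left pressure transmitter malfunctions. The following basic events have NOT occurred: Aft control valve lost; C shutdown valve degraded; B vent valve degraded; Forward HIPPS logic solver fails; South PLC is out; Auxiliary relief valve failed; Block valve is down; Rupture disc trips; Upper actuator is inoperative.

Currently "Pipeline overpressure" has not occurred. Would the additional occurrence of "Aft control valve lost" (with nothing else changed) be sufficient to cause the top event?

Counterfactual: set "Aft control valve lost" to occurred.
Vent line lost [AND]: Auxiliary relief valve failed=not, C shutdown valve degraded=not → not all inputs occur → does not occur.
Block path lost [AND]: South PLC is out=not, Forward HIPPS logic solver fails=not, Vent line lost=not → not all inputs occur → does not occur.
Relief train fails [OR]: Block valve is down=not, Upper actuator is inoperative=not, Block path lost=not → no input occurs → does not occur.
Shutdown chain inoperative [OR]: Aft control valve lost=occurs, Relief train fails=not → at least one input occurs → occurs.
HIPPS stage lost [OR]: B vent valve degraded=not, Forward control valve 2 faulted=occurs → at least one input occurs → occurs.
Control loop lost [OR]: Left pressure transmitter malfunctions=occurs, Rupture disc trips=not, HIPPS stage lost=occurs → at least one input occurs → occurs.
Pipeline overpressure [AND]: Shutdown chain inoperative=occurs, Control loop lost=occurs → all inputs occur → occurs.

Yes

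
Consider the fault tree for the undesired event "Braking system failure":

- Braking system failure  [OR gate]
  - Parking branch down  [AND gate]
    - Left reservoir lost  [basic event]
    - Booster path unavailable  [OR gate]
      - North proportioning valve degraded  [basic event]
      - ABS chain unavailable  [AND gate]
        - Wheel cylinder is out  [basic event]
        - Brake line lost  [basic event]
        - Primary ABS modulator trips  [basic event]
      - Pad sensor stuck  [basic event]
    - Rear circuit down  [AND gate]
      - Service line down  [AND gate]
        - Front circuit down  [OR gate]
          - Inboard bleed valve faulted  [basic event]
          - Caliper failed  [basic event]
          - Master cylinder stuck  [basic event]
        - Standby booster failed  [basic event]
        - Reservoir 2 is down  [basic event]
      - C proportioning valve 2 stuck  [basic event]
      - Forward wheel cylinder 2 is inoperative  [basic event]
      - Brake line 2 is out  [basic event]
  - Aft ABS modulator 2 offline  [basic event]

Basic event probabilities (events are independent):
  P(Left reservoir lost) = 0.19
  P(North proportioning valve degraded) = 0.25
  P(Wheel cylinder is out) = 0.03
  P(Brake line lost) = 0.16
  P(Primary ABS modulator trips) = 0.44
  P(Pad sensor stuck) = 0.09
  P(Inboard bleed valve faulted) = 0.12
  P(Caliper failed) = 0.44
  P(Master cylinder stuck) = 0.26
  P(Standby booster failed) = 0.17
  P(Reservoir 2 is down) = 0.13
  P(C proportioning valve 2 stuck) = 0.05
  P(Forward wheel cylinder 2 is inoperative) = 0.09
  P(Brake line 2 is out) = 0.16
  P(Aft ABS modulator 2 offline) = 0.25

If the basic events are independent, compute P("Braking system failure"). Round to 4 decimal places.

0.2500

P(ABS chain unavailable) [AND] = 0.03 × 0.16 × 0.44 = 0.002112
P(Booster path unavailable) [OR] = 1 − (1−0.25) × (1−0.002112) × (1−0.09) = 0.318941
P(Front circuit down) [OR] = 1 − (1−0.12) × (1−0.44) × (1−0.26) = 0.635328
P(Service line down) [AND] = 0.635328 × 0.17 × 0.13 = 0.014041
P(Rear circuit down) [AND] = 0.014041 × 0.05 × 0.09 × 0.16 = 0.000010
P(Parking branch down) [AND] = 0.19 × 0.318941 × 0.000010 = 0.000001
P(Braking system failure) [OR] = 1 − (1−0.000001) × (1−0.25) = 0.250001
Rounded to 4 decimal places: P(Braking system failure) ≈ 0.2500.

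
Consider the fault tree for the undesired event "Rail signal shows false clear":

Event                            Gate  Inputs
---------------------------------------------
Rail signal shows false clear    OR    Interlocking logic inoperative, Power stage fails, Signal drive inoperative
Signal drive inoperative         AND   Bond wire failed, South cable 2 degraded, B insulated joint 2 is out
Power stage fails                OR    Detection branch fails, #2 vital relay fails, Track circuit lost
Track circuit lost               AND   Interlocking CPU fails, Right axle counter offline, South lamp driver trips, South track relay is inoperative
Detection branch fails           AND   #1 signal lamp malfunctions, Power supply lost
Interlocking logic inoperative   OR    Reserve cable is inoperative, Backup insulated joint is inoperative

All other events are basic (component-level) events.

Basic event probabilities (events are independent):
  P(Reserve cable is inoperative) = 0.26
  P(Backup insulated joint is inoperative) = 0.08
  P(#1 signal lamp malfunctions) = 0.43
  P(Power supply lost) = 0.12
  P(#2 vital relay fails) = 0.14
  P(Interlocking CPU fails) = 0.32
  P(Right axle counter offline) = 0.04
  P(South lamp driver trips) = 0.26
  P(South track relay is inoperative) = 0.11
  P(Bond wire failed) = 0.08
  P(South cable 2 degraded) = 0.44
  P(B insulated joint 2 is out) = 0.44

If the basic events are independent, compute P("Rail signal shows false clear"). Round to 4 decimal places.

0.4535

P(Interlocking logic inoperative) [OR] = 1 − (1−0.26) × (1−0.08) = 0.319200
P(Detection branch fails) [AND] = 0.43 × 0.12 = 0.051600
P(Track circuit lost) [AND] = 0.32 × 0.04 × 0.26 × 0.11 = 0.000366
P(Power stage fails) [OR] = 1 − (1−0.051600) × (1−0.14) × (1−0.000366) = 0.184675
P(Signal drive inoperative) [AND] = 0.08 × 0.44 × 0.44 = 0.015488
P(Rail signal shows false clear) [OR] = 1 − (1−0.319200) × (1−0.184675) × (1−0.015488) = 0.453524
Rounded to 4 decimal places: P(Rail signal shows false clear) ≈ 0.4535.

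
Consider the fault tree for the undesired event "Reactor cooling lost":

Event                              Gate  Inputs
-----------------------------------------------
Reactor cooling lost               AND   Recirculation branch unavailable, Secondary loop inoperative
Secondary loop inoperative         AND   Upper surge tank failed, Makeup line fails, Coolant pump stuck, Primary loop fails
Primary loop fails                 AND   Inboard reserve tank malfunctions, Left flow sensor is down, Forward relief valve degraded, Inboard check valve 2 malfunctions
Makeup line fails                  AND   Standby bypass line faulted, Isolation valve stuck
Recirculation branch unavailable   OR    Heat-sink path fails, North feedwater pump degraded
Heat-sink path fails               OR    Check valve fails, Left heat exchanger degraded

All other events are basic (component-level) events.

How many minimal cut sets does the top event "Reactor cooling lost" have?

Heat-sink path fails [OR]: union of children's cut sets → 2 cut set(s).
Recirculation branch unavailable [OR]: union of children's cut sets → 3 cut set(s).
Makeup line fails [AND]: one cut set from each child combined → 1 × 1 = 1 cut set(s).
Primary loop fails [AND]: one cut set from each child combined → 1 × 1 × 1 × 1 = 1 cut set(s).
Secondary loop inoperative [AND]: one cut set from each child combined → 1 × 1 × 1 × 1 = 1 cut set(s).
Reactor cooling lost [AND]: one cut set from each child combined → 3 × 1 = 3 cut set(s).
Minimal cut sets: {Check valve fails, Coolant pump stuck, Forward relief valve degraded, Inboard check valve 2 malfunctions, Inboard reserve tank malfunctions, Isolation valve stuck, Left flow sensor is down, Standby bypass line faulted, Upper surge tank failed}; {Coolant pump stuck, Forward relief valve degraded, Inboard check valve 2 malfunctions, Inboard reserve tank malfunctions, Isolation valve stuck, Left flow sensor is down, Left heat exchanger degraded, Standby bypass line faulted, Upper surge tank failed}; {Coolant pump stuck, Forward relief valve degraded, Inboard check valve 2 malfunctions, Inboard reserve tank malfunctions, Isolation valve stuck, Left flow sensor is down, North feedwater pump degraded, Standby bypass line faulted, Upper surge tank failed}.

3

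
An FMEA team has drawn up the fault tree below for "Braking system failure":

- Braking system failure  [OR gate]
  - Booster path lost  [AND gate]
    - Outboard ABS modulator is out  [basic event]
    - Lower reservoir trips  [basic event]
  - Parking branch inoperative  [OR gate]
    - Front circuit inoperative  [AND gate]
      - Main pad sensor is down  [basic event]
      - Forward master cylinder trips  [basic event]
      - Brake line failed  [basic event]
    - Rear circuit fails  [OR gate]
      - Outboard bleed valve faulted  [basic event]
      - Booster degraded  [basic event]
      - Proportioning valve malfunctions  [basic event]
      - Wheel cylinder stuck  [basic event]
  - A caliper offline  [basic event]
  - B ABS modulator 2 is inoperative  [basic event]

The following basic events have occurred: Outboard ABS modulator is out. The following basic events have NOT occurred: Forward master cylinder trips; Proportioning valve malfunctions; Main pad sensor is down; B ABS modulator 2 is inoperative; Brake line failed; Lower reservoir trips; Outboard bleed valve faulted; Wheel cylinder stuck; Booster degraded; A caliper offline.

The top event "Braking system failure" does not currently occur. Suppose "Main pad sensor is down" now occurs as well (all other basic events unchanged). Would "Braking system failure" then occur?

Counterfactual: set "Main pad sensor is down" to occurred.
Booster path lost [AND]: Outboard ABS modulator is out=occurs, Lower reservoir trips=not → not all inputs occur → does not occur.
Front circuit inoperative [AND]: Main pad sensor is down=occurs, Forward master cylinder trips=not, Brake line failed=not → not all inputs occur → does not occur.
Rear circuit fails [OR]: Outboard bleed valve faulted=not, Booster degraded=not, Proportioning valve malfunctions=not, Wheel cylinder stuck=not → no input occurs → does not occur.
Parking branch inoperative [OR]: Front circuit inoperative=not, Rear circuit fails=not → no input occurs → does not occur.
Braking system failure [OR]: Booster path lost=not, Parking branch inoperative=not, A caliper offline=not, B ABS modulator 2 is inoperative=not → no input occurs → does not occur.

No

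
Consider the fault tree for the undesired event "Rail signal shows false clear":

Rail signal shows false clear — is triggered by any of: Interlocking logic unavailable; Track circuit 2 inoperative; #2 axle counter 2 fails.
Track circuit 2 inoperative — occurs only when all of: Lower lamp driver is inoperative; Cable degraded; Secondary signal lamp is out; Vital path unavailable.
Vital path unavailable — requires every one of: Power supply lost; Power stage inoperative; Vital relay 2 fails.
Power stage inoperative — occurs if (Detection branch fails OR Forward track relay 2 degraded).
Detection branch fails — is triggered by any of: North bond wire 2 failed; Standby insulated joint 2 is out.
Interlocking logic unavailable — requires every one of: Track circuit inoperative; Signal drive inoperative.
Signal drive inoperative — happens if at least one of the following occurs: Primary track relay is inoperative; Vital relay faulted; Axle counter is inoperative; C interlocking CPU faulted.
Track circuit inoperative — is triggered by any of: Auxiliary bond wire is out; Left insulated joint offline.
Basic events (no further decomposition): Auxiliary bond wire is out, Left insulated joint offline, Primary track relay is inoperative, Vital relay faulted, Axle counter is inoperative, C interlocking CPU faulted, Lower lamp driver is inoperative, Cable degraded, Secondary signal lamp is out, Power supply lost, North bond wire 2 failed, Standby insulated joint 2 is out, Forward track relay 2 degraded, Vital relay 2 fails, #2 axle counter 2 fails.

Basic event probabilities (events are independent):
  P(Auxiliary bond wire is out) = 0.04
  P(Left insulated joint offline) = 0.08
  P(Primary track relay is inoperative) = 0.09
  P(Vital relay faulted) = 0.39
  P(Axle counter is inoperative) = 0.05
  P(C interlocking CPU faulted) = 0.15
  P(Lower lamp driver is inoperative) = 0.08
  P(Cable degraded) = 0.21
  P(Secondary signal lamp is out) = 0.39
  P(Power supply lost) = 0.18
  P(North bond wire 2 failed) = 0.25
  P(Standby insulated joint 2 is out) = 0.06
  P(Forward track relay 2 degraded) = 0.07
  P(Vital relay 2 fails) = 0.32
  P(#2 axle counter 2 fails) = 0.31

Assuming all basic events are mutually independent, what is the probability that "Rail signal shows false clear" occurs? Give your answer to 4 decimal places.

P(Track circuit inoperative) [OR] = 1 − (1−0.04) × (1−0.08) = 0.116800
P(Signal drive inoperative) [OR] = 1 − (1−0.09) × (1−0.39) × (1−0.05) × (1−0.15) = 0.551757
P(Interlocking logic unavailable) [AND] = 0.116800 × 0.551757 = 0.064445
P(Detection branch fails) [OR] = 1 − (1−0.25) × (1−0.06) = 0.295000
P(Power stage inoperative) [OR] = 1 − (1−0.295000) × (1−0.07) = 0.344350
P(Vital path unavailable) [AND] = 0.18 × 0.344350 × 0.32 = 0.019835
P(Track circuit 2 inoperative) [AND] = 0.08 × 0.21 × 0.39 × 0.019835 = 0.000130
P(Rail signal shows false clear) [OR] = 1 − (1−0.064445) × (1−0.000130) × (1−0.31) = 0.354551
Rounded to 4 decimal places: P(Rail signal shows false clear) ≈ 0.3546.

0.3546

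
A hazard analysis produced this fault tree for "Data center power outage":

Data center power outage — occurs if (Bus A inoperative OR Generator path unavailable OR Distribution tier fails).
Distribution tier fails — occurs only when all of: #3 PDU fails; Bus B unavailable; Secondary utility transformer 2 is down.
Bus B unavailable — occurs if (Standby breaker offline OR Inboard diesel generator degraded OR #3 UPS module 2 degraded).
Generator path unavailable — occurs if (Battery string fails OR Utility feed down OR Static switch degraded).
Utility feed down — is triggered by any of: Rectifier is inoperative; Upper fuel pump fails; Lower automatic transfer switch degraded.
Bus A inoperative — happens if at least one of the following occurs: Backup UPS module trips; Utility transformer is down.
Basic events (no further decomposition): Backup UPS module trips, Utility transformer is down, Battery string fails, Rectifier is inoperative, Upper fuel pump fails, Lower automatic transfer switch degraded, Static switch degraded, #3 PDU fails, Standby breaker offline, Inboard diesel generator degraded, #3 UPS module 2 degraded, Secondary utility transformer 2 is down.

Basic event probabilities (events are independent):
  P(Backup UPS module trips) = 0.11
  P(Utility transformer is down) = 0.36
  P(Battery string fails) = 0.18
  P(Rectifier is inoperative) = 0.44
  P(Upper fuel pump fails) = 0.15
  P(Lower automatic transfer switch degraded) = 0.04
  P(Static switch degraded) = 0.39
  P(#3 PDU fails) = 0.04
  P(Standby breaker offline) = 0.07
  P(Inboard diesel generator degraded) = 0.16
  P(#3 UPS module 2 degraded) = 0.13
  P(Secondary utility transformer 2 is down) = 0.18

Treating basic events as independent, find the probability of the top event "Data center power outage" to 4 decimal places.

P(Bus A inoperative) [OR] = 1 − (1−0.11) × (1−0.36) = 0.430400
P(Utility feed down) [OR] = 1 − (1−0.44) × (1−0.15) × (1−0.04) = 0.543040
P(Generator path unavailable) [OR] = 1 − (1−0.18) × (1−0.543040) × (1−0.39) = 0.771429
P(Bus B unavailable) [OR] = 1 − (1−0.07) × (1−0.16) × (1−0.13) = 0.320356
P(Distribution tier fails) [AND] = 0.04 × 0.320356 × 0.18 = 0.002307
P(Data center power outage) [OR] = 1 − (1−0.430400) × (1−0.771429) × (1−0.002307) = 0.870106
Rounded to 4 decimal places: P(Data center power outage) ≈ 0.8701.

0.8701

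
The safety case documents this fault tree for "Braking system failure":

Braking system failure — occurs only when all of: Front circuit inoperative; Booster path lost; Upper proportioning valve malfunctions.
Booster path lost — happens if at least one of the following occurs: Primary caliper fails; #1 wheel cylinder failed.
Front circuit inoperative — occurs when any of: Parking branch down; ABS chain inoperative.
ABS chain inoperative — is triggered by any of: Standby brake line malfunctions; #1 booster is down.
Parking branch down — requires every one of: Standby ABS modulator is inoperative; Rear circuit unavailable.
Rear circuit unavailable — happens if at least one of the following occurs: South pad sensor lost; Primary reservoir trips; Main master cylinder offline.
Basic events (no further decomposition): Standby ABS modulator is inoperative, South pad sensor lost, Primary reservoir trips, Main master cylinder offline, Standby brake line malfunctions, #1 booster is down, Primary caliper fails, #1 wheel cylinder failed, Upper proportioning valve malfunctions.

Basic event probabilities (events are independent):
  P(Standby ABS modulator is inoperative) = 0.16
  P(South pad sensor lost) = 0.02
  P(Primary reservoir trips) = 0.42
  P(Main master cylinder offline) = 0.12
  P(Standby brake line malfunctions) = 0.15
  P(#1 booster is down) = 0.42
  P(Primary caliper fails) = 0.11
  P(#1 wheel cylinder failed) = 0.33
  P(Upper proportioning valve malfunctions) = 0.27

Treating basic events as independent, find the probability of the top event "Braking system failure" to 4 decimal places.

0.0596

P(Rear circuit unavailable) [OR] = 1 − (1−0.02) × (1−0.42) × (1−0.12) = 0.499808
P(Parking branch down) [AND] = 0.16 × 0.499808 = 0.079969
P(ABS chain inoperative) [OR] = 1 − (1−0.15) × (1−0.42) = 0.507000
P(Front circuit inoperative) [OR] = 1 − (1−0.079969) × (1−0.507000) = 0.546425
P(Booster path lost) [OR] = 1 − (1−0.11) × (1−0.33) = 0.403700
P(Braking system failure) [AND] = 0.546425 × 0.403700 × 0.27 = 0.059560
Rounded to 4 decimal places: P(Braking system failure) ≈ 0.0596.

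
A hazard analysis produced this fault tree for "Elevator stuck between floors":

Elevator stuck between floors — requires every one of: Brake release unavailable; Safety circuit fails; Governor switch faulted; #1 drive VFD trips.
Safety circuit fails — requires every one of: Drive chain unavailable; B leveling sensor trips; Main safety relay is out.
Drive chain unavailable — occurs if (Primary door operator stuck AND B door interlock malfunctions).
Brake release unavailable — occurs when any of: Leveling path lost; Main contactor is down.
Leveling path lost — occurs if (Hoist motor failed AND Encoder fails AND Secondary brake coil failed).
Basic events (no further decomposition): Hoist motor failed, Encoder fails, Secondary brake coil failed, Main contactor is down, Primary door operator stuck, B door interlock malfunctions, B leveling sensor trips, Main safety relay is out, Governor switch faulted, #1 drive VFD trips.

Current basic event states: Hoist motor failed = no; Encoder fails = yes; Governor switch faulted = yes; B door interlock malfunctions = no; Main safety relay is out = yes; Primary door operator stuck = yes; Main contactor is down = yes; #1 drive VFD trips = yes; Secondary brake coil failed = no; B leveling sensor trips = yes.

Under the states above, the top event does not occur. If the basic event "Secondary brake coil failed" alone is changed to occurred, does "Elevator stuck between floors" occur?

Counterfactual: set "Secondary brake coil failed" to occurred.
Leveling path lost [AND]: Hoist motor failed=not, Encoder fails=occurs, Secondary brake coil failed=occurs → not all inputs occur → does not occur.
Brake release unavailable [OR]: Leveling path lost=not, Main contactor is down=occurs → at least one input occurs → occurs.
Drive chain unavailable [AND]: Primary door operator stuck=occurs, B door interlock malfunctions=not → not all inputs occur → does not occur.
Safety circuit fails [AND]: Drive chain unavailable=not, B leveling sensor trips=occurs, Main safety relay is out=occurs → not all inputs occur → does not occur.
Elevator stuck between floors [AND]: Brake release unavailable=occurs, Safety circuit fails=not, Governor switch faulted=occurs, #1 drive VFD trips=occurs → not all inputs occur → does not occur.

No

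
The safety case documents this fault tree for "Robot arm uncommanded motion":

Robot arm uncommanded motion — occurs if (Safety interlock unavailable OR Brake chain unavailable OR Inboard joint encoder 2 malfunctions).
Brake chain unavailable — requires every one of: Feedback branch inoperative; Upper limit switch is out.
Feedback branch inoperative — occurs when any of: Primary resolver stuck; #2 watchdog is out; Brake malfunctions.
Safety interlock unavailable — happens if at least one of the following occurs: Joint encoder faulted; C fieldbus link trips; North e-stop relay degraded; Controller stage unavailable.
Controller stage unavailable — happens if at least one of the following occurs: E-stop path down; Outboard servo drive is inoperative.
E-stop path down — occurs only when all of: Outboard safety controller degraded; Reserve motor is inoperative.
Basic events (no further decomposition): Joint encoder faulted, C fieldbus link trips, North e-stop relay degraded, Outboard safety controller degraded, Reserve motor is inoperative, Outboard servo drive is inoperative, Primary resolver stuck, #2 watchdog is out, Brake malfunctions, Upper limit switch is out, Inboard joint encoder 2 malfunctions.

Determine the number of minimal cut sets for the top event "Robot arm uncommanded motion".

E-stop path down [AND]: one cut set from each child combined → 1 × 1 = 1 cut set(s).
Controller stage unavailable [OR]: union of children's cut sets → 2 cut set(s).
Safety interlock unavailable [OR]: union of children's cut sets → 5 cut set(s).
Feedback branch inoperative [OR]: union of children's cut sets → 3 cut set(s).
Brake chain unavailable [AND]: one cut set from each child combined → 3 × 1 = 3 cut set(s).
Robot arm uncommanded motion [OR]: union of children's cut sets → 9 cut set(s).
Minimal cut sets: {Joint encoder faulted}; {C fieldbus link trips}; {North e-stop relay degraded}; {Outboard safety controller degraded, Reserve motor is inoperative}; {Outboard servo drive is inoperative}; {Primary resolver stuck, Upper limit switch is out}; {#2 watchdog is out, Upper limit switch is out}; {Brake malfunctions, Upper limit switch is out}; {Inboard joint encoder 2 malfunctions}.

9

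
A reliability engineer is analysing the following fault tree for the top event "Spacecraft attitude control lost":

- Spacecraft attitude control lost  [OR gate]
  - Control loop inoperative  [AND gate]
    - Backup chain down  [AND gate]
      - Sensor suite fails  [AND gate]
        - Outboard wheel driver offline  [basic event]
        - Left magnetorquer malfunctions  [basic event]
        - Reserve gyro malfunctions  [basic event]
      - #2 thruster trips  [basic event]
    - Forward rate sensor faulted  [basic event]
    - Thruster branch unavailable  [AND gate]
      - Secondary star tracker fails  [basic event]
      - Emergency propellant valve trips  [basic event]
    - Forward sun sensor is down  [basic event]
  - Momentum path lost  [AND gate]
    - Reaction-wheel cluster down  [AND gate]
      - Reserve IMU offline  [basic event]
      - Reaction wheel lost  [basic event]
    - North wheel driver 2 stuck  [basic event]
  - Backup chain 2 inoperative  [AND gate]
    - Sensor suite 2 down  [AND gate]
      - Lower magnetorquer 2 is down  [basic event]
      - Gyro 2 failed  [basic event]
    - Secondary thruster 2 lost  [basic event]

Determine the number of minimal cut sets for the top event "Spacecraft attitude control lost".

3

Sensor suite fails [AND]: one cut set from each child combined → 1 × 1 × 1 = 1 cut set(s).
Backup chain down [AND]: one cut set from each child combined → 1 × 1 = 1 cut set(s).
Thruster branch unavailable [AND]: one cut set from each child combined → 1 × 1 = 1 cut set(s).
Control loop inoperative [AND]: one cut set from each child combined → 1 × 1 × 1 × 1 = 1 cut set(s).
Reaction-wheel cluster down [AND]: one cut set from each child combined → 1 × 1 = 1 cut set(s).
Momentum path lost [AND]: one cut set from each child combined → 1 × 1 = 1 cut set(s).
Sensor suite 2 down [AND]: one cut set from each child combined → 1 × 1 = 1 cut set(s).
Backup chain 2 inoperative [AND]: one cut set from each child combined → 1 × 1 = 1 cut set(s).
Spacecraft attitude control lost [OR]: union of children's cut sets → 3 cut set(s).
Minimal cut sets: {#2 thruster trips, Emergency propellant valve trips, Forward rate sensor faulted, Forward sun sensor is down, Left magnetorquer malfunctions, Outboard wheel driver offline, Reserve gyro malfunctions, Secondary star tracker fails}; {North wheel driver 2 stuck, Reaction wheel lost, Reserve IMU offline}; {Gyro 2 failed, Lower magnetorquer 2 is down, Secondary thruster 2 lost}.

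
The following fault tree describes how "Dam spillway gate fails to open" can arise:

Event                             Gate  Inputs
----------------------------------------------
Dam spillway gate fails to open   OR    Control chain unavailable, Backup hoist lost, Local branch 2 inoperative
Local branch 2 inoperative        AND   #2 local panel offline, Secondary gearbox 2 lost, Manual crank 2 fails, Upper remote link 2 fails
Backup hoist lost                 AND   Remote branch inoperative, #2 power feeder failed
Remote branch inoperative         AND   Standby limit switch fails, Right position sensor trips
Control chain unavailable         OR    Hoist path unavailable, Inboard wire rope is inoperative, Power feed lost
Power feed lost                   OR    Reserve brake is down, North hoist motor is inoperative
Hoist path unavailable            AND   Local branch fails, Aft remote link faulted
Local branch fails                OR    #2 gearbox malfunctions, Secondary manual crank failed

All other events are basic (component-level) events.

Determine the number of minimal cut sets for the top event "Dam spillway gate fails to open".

7

Local branch fails [OR]: union of children's cut sets → 2 cut set(s).
Hoist path unavailable [AND]: one cut set from each child combined → 2 × 1 = 2 cut set(s).
Power feed lost [OR]: union of children's cut sets → 2 cut set(s).
Control chain unavailable [OR]: union of children's cut sets → 5 cut set(s).
Remote branch inoperative [AND]: one cut set from each child combined → 1 × 1 = 1 cut set(s).
Backup hoist lost [AND]: one cut set from each child combined → 1 × 1 = 1 cut set(s).
Local branch 2 inoperative [AND]: one cut set from each child combined → 1 × 1 × 1 × 1 = 1 cut set(s).
Dam spillway gate fails to open [OR]: union of children's cut sets → 7 cut set(s).
Minimal cut sets: {#2 gearbox malfunctions, Aft remote link faulted}; {Aft remote link faulted, Secondary manual crank failed}; {Inboard wire rope is inoperative}; {Reserve brake is down}; {North hoist motor is inoperative}; {#2 power feeder failed, Right position sensor trips, Standby limit switch fails}; {#2 local panel offline, Manual crank 2 fails, Secondary gearbox 2 lost, Upper remote link 2 fails}.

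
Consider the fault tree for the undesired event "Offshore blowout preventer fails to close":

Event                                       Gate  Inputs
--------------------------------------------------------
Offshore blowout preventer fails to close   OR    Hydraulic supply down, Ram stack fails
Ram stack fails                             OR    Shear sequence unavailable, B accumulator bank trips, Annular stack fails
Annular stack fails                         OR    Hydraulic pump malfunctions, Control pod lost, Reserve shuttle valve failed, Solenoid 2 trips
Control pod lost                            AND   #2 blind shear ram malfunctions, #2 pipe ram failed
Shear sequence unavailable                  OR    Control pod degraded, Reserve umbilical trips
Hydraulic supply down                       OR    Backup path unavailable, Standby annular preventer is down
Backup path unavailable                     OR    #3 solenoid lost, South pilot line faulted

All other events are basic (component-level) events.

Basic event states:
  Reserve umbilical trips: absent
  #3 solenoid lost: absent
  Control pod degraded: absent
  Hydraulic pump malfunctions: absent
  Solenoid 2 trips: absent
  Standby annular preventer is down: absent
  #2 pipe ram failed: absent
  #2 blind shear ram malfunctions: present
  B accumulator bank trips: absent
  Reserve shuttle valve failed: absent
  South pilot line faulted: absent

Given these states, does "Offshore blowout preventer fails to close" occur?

Backup path unavailable [OR]: #3 solenoid lost=not, South pilot line faulted=not → no input occurs → does not occur.
Hydraulic supply down [OR]: Backup path unavailable=not, Standby annular preventer is down=not → no input occurs → does not occur.
Shear sequence unavailable [OR]: Control pod degraded=not, Reserve umbilical trips=not → no input occurs → does not occur.
Control pod lost [AND]: #2 blind shear ram malfunctions=occurs, #2 pipe ram failed=not → not all inputs occur → does not occur.
Annular stack fails [OR]: Hydraulic pump malfunctions=not, Control pod lost=not, Reserve shuttle valve failed=not, Solenoid 2 trips=not → no input occurs → does not occur.
Ram stack fails [OR]: Shear sequence unavailable=not, B accumulator bank trips=not, Annular stack fails=not → no input occurs → does not occur.
Offshore blowout preventer fails to close [OR]: Hydraulic supply down=not, Ram stack fails=not → no input occurs → does not occur.

No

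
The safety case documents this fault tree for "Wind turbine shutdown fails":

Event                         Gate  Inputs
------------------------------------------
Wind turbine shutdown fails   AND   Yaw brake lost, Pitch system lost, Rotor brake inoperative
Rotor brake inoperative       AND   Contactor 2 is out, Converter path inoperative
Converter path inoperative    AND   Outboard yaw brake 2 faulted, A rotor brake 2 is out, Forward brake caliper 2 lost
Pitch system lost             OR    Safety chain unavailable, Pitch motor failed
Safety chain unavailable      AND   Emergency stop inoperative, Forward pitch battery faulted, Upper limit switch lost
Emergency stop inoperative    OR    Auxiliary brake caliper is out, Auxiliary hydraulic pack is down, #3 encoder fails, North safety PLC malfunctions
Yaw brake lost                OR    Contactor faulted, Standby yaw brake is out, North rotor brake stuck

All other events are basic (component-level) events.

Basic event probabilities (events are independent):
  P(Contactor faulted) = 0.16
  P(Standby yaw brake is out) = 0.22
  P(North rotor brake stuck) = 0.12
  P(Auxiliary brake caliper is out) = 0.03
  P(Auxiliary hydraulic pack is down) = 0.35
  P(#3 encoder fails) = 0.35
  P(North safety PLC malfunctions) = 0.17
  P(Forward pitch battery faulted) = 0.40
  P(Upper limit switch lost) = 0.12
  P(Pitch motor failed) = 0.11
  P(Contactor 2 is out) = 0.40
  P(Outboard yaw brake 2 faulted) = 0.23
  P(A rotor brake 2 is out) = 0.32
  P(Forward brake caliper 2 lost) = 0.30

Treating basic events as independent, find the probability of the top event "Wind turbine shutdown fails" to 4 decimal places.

0.0005

P(Yaw brake lost) [OR] = 1 − (1−0.16) × (1−0.22) × (1−0.12) = 0.423424
P(Emergency stop inoperative) [OR] = 1 − (1−0.03) × (1−0.35) × (1−0.35) × (1−0.17) = 0.659845
P(Safety chain unavailable) [AND] = 0.659845 × 0.40 × 0.12 = 0.031673
P(Pitch system lost) [OR] = 1 − (1−0.031673) × (1−0.11) = 0.138189
P(Converter path inoperative) [AND] = 0.23 × 0.32 × 0.30 = 0.022080
P(Rotor brake inoperative) [AND] = 0.40 × 0.022080 = 0.008832
P(Wind turbine shutdown fails) [AND] = 0.423424 × 0.138189 × 0.008832 = 0.000517
Rounded to 4 decimal places: P(Wind turbine shutdown fails) ≈ 0.0005.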